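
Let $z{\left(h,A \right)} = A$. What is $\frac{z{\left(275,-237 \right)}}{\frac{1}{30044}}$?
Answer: $-7120428$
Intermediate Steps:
$\frac{z{\left(275,-237 \right)}}{\frac{1}{30044}} = - \frac{237}{\frac{1}{30044}} = - 237 \frac{1}{\frac{1}{30044}} = \left(-237\right) 30044 = -7120428$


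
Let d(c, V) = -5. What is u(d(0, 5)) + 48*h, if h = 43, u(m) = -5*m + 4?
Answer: 2093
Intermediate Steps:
u(m) = 4 - 5*m
u(d(0, 5)) + 48*h = (4 - 5*(-5)) + 48*43 = (4 + 25) + 2064 = 29 + 2064 = 2093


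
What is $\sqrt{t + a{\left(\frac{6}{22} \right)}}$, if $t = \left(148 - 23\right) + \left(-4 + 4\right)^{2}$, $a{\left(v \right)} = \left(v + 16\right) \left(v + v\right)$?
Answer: $\frac{\sqrt{16199}}{11} \approx 11.57$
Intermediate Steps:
$a{\left(v \right)} = 2 v \left(16 + v\right)$ ($a{\left(v \right)} = \left(16 + v\right) 2 v = 2 v \left(16 + v\right)$)
$t = 125$ ($t = 125 + 0^{2} = 125 + 0 = 125$)
$\sqrt{t + a{\left(\frac{6}{22} \right)}} = \sqrt{125 + 2 \cdot \frac{6}{22} \left(16 + \frac{6}{22}\right)} = \sqrt{125 + 2 \cdot 6 \cdot \frac{1}{22} \left(16 + 6 \cdot \frac{1}{22}\right)} = \sqrt{125 + 2 \cdot \frac{3}{11} \left(16 + \frac{3}{11}\right)} = \sqrt{125 + 2 \cdot \frac{3}{11} \cdot \frac{179}{11}} = \sqrt{125 + \frac{1074}{121}} = \sqrt{\frac{16199}{121}} = \frac{\sqrt{16199}}{11}$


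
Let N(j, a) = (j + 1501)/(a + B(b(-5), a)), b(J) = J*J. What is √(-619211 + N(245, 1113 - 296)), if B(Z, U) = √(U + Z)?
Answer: √(-505893641 - 619211*√842)/√(817 + √842) ≈ 786.9*I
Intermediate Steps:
b(J) = J²
N(j, a) = (1501 + j)/(a + √(25 + a)) (N(j, a) = (j + 1501)/(a + √(a + (-5)²)) = (1501 + j)/(a + √(a + 25)) = (1501 + j)/(a + √(25 + a)))
√(-619211 + N(245, 1113 - 296)) = √(-619211 + (1501 + 245)/((1113 - 296) + √(25 + (1113 - 296)))) = √(-619211 + 1746/(817 + √(25 + 817))) = √(-619211 + 1746/(817 + √842))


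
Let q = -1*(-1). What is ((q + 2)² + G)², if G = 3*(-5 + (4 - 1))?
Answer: 9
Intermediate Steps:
q = 1
G = -6 (G = 3*(-5 + 3) = 3*(-2) = -6)
((q + 2)² + G)² = ((1 + 2)² - 6)² = (3² - 6)² = (9 - 6)² = 3² = 9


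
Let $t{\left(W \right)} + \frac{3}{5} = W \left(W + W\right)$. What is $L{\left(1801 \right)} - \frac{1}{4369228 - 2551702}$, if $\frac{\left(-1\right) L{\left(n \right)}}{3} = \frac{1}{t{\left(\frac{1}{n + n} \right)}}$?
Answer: $\frac{176859855072179}{35371965819126} \approx 5.0$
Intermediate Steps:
$t{\left(W \right)} = - \frac{3}{5} + 2 W^{2}$ ($t{\left(W \right)} = - \frac{3}{5} + W \left(W + W\right) = - \frac{3}{5} + W 2 W = - \frac{3}{5} + 2 W^{2}$)
$L{\left(n \right)} = - \frac{3}{- \frac{3}{5} + \frac{1}{2 n^{2}}}$ ($L{\left(n \right)} = - \frac{3}{- \frac{3}{5} + 2 \left(\frac{1}{n + n}\right)^{2}} = - \frac{3}{- \frac{3}{5} + 2 \left(\frac{1}{2 n}\right)^{2}} = - \frac{3}{- \frac{3}{5} + 2 \frac{1}{4 n^{2}}} = - \frac{3}{- \frac{3}{5} + \frac{1}{2 n^{2}}}$)
$L{\left(1801 \right)} - \frac{1}{4369228 - 2551702} = \frac{30 \cdot 1801^{2}}{-5 + 6 \cdot 1801^{2}} - \frac{1}{4369228 - 2551702} = 30 \cdot 3243601 \frac{1}{-5 + 6 \cdot 3243601} - \frac{1}{1817526} = 30 \cdot 3243601 \frac{1}{-5 + 19461606} - \frac{1}{1817526} = 30 \cdot 3243601 \cdot \frac{1}{19461601} - \frac{1}{1817526} = \frac{97308030}{19461601} - \frac{1}{1817526} = \frac{176859855072179}{35371965819126}$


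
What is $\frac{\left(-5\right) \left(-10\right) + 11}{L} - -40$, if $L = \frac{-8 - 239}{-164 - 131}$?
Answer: $\frac{27875}{247} \approx 112.85$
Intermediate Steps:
$L = \frac{247}{295}$ ($L = - \frac{247}{-164 - 131} = - \frac{247}{-295} = \left(-247\right) \left(- \frac{1}{295}\right) = \frac{247}{295} \approx 0.83729$)
$\frac{\left(-5\right) \left(-10\right) + 11}{L} - -40 = \frac{\left(-5\right) \left(-10\right) + 11}{\frac{247}{295}} - -40 = \left(50 + 11\right) \frac{295}{247} + 40 = 61 \cdot \frac{295}{247} + 40 = \frac{17995}{247} + 40 = \frac{27875}{247}$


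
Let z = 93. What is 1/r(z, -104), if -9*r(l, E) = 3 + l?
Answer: -3/32 ≈ -0.093750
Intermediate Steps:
r(l, E) = -1/3 - l/9 (r(l, E) = -(3 + l)/9 = -1/3 - l/9)
1/r(z, -104) = 1/(-1/3 - 1/9*93) = 1/(-1/3 - 31/3) = 1/(-32/3) = -3/32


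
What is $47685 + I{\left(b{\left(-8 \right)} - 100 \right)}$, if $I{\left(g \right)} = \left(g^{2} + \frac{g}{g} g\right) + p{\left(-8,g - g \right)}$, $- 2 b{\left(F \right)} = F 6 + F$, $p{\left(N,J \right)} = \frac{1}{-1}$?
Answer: $52796$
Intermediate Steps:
$p{\left(N,J \right)} = -1$
$b{\left(F \right)} = - \frac{7 F}{2}$ ($b{\left(F \right)} = - \frac{F 6 + F}{2} = - \frac{6 F + F}{2} = - \frac{7 F}{2}$)
$I{\left(g \right)} = -1 + g + g^{2}$ ($I{\left(g \right)} = \left(g^{2} + \frac{g}{g} g\right) - 1 = \left(g^{2} + 1 g\right) - 1 = \left(g^{2} + g\right) - 1 = \left(g + g^{2}\right) - 1 = -1 + g + g^{2}$)
$47685 + I{\left(b{\left(-8 \right)} - 100 \right)} = 47685 - \left(73 - \left(\left(- \frac{7}{2}\right) \left(-8\right) - 100\right)^{2}\right) = 47685 + \left(-1 + \left(28 - 100\right) + \left(28 - 100\right)^{2}\right) = 47685 - \left(73 - 5184\right) = 47685 - -5111 = 47685 + 5111 = 52796$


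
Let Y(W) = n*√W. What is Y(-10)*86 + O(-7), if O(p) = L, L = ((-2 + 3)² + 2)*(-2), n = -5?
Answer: -6 - 430*I*√10 ≈ -6.0 - 1359.8*I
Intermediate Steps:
Y(W) = -5*√W
L = -6 (L = (1² + 2)*(-2) = (1 + 2)*(-2) = 3*(-2) = -6)
O(p) = -6
Y(-10)*86 + O(-7) = -5*I*√10*86 - 6 = -430*I*√10 - 6 = -6 - 430*I*√10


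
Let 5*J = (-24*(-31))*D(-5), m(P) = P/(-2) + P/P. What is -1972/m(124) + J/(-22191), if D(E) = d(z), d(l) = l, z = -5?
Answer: 14602012/451217 ≈ 32.361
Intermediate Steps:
D(E) = -5
m(P) = 1 - P/2 (m(P) = P*(-½) + 1 = -P/2 + 1 = 1 - P/2)
J = -744 (J = (-24*(-31)*(-5))/5 = (744*(-5))/5 = (⅕)*(-3720) = -744)
-1972/m(124) + J/(-22191) = -1972/(1 - ½*124) - 744/(-22191) = -1972/(1 - 62) - 744*(-1/22191) = -1972/(-61) + 248/7397 = -1972*(-1/61) + 248/7397 = 1972/61 + 248/7397 = 14602012/451217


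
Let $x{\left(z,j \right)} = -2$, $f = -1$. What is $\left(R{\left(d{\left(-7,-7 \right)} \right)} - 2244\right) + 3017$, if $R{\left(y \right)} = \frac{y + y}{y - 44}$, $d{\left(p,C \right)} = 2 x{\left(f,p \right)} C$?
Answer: $\frac{1539}{2} \approx 769.5$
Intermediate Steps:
$d{\left(p,C \right)} = - 4 C$ ($d{\left(p,C \right)} = 2 \left(-2\right) C = - 4 C$)
$R{\left(y \right)} = \frac{2 y}{-44 + y}$
$\left(R{\left(d{\left(-7,-7 \right)} \right)} - 2244\right) + 3017 = \left(\frac{2 \left(\left(-4\right) \left(-7\right)\right)}{-44 - -28} - 2244\right) + 3017 = \left(2 \cdot 28 \frac{1}{-44 + 28} - 2244\right) + 3017 = \left(2 \cdot 28 \frac{1}{-16} - 2244\right) + 3017 = \left(2 \cdot 28 \left(- \frac{1}{16}\right) - 2244\right) + 3017 = \left(- \frac{7}{2} - 2244\right) + 3017 = - \frac{4495}{2} + 3017 = \frac{1539}{2}$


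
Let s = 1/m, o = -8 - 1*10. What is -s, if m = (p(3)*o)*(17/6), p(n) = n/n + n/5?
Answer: 5/408 ≈ 0.012255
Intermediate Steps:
p(n) = 1 + n/5 (p(n) = 1 + n*(1/5) = 1 + n/5)
o = -18 (o = -8 - 10 = -18)
m = -408/5 (m = ((1 + (1/5)*3)*(-18))*(17/6) = ((1 + 3/5)*(-18))*(17*(1/6)) = ((8/5)*(-18))*(17/6) = -144/5*17/6 = -408/5 ≈ -81.600)
s = -5/408 (s = 1/(-408/5) = -5/408 ≈ -0.012255)
-s = -1*(-5/408) = 5/408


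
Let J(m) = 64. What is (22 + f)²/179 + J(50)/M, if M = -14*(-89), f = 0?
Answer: 307260/111517 ≈ 2.7553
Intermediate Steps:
M = 1246
(22 + f)²/179 + J(50)/M = (22 + 0)²/179 + 64/1246 = 22²*(1/179) + 64*(1/1246) = 484*(1/179) + 32/623 = 484/179 + 32/623 = 307260/111517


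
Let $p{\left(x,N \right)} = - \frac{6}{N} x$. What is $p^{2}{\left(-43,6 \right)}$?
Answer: $1849$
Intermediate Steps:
$p{\left(x,N \right)} = - \frac{6 x}{N}$
$p^{2}{\left(-43,6 \right)} = \left(\left(-6\right) \left(-43\right) \frac{1}{6}\right)^{2} = 43^{2} = 1849$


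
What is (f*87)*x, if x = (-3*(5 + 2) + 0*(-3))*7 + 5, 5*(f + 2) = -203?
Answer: 2631402/5 ≈ 5.2628e+5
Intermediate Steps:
f = -213/5 (f = -2 + (⅕)*(-203) = -2 - 203/5 = -213/5 ≈ -42.600)
x = -142 (x = (-3*7 + 0)*7 + 5 = (-21 + 0)*7 + 5 = -21*7 + 5 = -147 + 5 = -142)
(f*87)*x = -213/5*87*(-142) = -18531/5*(-142) = 2631402/5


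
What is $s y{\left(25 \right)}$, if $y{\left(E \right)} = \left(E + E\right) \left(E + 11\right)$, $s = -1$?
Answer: $-1800$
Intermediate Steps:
$y{\left(E \right)} = 2 E \left(11 + E\right)$
$s y{\left(25 \right)} = - 2 \cdot 25 \left(11 + 25\right) = - 2 \cdot 25 \cdot 36 = \left(-1\right) 1800 = -1800$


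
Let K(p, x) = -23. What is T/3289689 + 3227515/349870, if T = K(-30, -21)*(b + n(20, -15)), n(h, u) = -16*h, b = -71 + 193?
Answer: 235980308907/25576966454 ≈ 9.2263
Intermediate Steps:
b = 122
T = 4554 (T = -23*(122 - 16*20) = -23*(122 - 320) = -23*(-198) = 4554)
T/3289689 + 3227515/349870 = 4554/3289689 + 3227515/349870 = 4554*(1/3289689) + 3227515*(1/349870) = 506/365521 + 645503/69974 = 235980308907/25576966454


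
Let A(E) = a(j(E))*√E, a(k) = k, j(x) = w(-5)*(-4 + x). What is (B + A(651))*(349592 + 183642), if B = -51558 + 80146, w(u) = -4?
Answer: 15244093592 - 1380009592*√651 ≈ -1.9966e+10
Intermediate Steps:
j(x) = 16 - 4*x (j(x) = -4*(-4 + x) = 16 - 4*x)
B = 28588
A(E) = √E*(16 - 4*E) (A(E) = (16 - 4*E)*√E = √E*(16 - 4*E))
(B + A(651))*(349592 + 183642) = (28588 + 4*√651*(4 - 1*651))*(349592 + 183642) = (28588 + 4*√651*(4 - 651))*533234 = (28588 + 4*√651*(-647))*533234 = (28588 - 2588*√651)*533234 = 15244093592 - 1380009592*√651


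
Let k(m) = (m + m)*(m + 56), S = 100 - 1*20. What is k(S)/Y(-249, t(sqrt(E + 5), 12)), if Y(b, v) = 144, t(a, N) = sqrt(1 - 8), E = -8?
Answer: 1360/9 ≈ 151.11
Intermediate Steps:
t(a, N) = I*sqrt(7) (t(a, N) = sqrt(-7) = I*sqrt(7))
S = 80 (S = 100 - 20 = 80)
k(m) = 2*m*(56 + m) (k(m) = (2*m)*(56 + m) = 2*m*(56 + m))
k(S)/Y(-249, t(sqrt(E + 5), 12)) = (2*80*(56 + 80))/144 = (2*80*136)*(1/144) = 21760*(1/144) = 1360/9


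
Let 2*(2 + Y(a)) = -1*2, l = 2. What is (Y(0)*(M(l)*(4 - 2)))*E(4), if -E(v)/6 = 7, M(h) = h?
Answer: 504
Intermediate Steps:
Y(a) = -3 (Y(a) = -2 + (-1*2)/2 = -2 + (1/2)*(-2) = -2 - 1 = -3)
E(v) = -42 (E(v) = -6*7 = -42)
(Y(0)*(M(l)*(4 - 2)))*E(4) = -6*(4 - 2)*(-42) = -6*2*(-42) = -3*4*(-42) = -12*(-42) = 504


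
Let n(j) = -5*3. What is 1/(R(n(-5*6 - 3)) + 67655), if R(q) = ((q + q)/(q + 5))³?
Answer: 1/67682 ≈ 1.4775e-5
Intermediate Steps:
n(j) = -15
R(q) = 8*q³/(5 + q)³ (R(q) = ((2*q)/(5 + q))³ = (2*q/(5 + q))³ = 8*q³/(5 + q)³)
1/(R(n(-5*6 - 3)) + 67655) = 1/(8*(-15)³/(5 - 15)³ + 67655) = 1/(8*(-3375)/(-10)³ + 67655) = 1/(8*(-3375)*(-1/1000) + 67655) = 1/(27 + 67655) = 1/67682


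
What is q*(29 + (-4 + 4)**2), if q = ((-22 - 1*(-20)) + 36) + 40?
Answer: 2146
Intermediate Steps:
q = 74 (q = ((-22 + 20) + 36) + 40 = (-2 + 36) + 40 = 34 + 40 = 74)
q*(29 + (-4 + 4)**2) = 74*(29 + (-4 + 4)**2) = 74*(29 + 0**2) = 74*(29 + 0) = 74*29 = 2146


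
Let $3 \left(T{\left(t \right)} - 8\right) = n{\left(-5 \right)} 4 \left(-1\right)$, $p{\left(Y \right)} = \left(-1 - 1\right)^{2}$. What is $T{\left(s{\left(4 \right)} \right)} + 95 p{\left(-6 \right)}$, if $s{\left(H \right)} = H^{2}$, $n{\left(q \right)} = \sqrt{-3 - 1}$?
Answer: $388 - \frac{8 i}{3} \approx 388.0 - 2.6667 i$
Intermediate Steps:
$n{\left(q \right)} = 2 i$ ($n{\left(q \right)} = \sqrt{-4} = 2 i$)
$p{\left(Y \right)} = 4$ ($p{\left(Y \right)} = \left(-2\right)^{2} = 4$)
$T{\left(t \right)} = 8 - \frac{8 i}{3}$ ($T{\left(t \right)} = 8 + \frac{2 i 4 \left(-1\right)}{3} = 8 + \frac{8 i \left(-1\right)}{3} = 8 + \frac{\left(-8\right) i}{3} = 8 - \frac{8 i}{3}$)
$T{\left(s{\left(4 \right)} \right)} + 95 p{\left(-6 \right)} = \left(8 - \frac{8 i}{3}\right) + 95 \cdot 4 = \left(8 - \frac{8 i}{3}\right) + 380 = 388 - \frac{8 i}{3}$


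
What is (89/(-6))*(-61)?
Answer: 5429/6 ≈ 904.83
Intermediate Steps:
(89/(-6))*(-61) = (89*(-1/6))*(-61) = -89/6*(-61) = 5429/6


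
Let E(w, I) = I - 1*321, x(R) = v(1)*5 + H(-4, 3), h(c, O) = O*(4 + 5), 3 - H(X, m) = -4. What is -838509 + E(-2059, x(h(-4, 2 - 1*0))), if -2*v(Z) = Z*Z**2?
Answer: -1677651/2 ≈ -8.3883e+5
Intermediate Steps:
H(X, m) = 7 (H(X, m) = 3 - 1*(-4) = 3 + 4 = 7)
h(c, O) = 9*O (h(c, O) = O*9 = 9*O)
v(Z) = -Z**3/2 (v(Z) = -Z*Z**2/2 = -Z**3/2)
x(R) = 9/2 (x(R) = -1/2*1**3*5 + 7 = -1/2*1*5 + 7 = -1/2*5 + 7 = -5/2 + 7 = 9/2)
E(w, I) = -321 + I (E(w, I) = I - 321 = -321 + I)
-838509 + E(-2059, x(h(-4, 2 - 1*0))) = -838509 + (-321 + 9/2) = -838509 - 633/2 = -1677651/2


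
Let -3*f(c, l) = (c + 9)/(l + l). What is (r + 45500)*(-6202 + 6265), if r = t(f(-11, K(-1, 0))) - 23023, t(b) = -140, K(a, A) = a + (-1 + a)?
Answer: 1407231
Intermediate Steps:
K(a, A) = -1 + 2*a
f(c, l) = -(9 + c)/(6*l) (f(c, l) = -(c + 9)/(3*(l + l)) = -(9 + c)/(3*(2*l)) = -(9 + c)*1/(2*l)/3 = -(9 + c)/(6*l))
r = -23163 (r = -140 - 23023 = -23163)
(r + 45500)*(-6202 + 6265) = (-23163 + 45500)*(-6202 + 6265) = 22337*63 = 1407231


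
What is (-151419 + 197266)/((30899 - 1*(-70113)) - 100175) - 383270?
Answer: -320751143/837 ≈ -3.8322e+5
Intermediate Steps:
(-151419 + 197266)/((30899 - 1*(-70113)) - 100175) - 383270 = 45847/((30899 + 70113) - 100175) - 383270 = 45847/(101012 - 100175) - 383270 = 45847/837 - 383270 = -320751143/837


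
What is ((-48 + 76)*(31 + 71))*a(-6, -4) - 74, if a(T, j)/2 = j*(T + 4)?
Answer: 45622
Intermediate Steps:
a(T, j) = 2*j*(4 + T) (a(T, j) = 2*(j*(T + 4)) = 2*(j*(4 + T)) = 2*j*(4 + T))
((-48 + 76)*(31 + 71))*a(-6, -4) - 74 = ((-48 + 76)*(31 + 71))*(2*(-4)*(4 - 6)) - 74 = (28*102)*(2*(-4)*(-2)) - 74 = 2856*16 - 74 = 45696 - 74 = 45622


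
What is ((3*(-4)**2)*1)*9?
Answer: 432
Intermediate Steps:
((3*(-4)**2)*1)*9 = ((3*16)*1)*9 = (48*1)*9 = 48*9 = 432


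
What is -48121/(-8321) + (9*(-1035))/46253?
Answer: 93401326/16733531 ≈ 5.5817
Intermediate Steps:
-48121/(-8321) + (9*(-1035))/46253 = -48121*(-1/8321) - 9315*1/46253 = 48121/8321 - 405/2011 = 93401326/16733531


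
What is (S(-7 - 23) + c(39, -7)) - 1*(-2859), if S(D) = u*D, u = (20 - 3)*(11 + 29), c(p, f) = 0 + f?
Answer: -17548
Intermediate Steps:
c(p, f) = f
u = 680 (u = 17*40 = 680)
S(D) = 680*D
(S(-7 - 23) + c(39, -7)) - 1*(-2859) = (680*(-7 - 23) - 7) - 1*(-2859) = (680*(-30) - 7) + 2859 = (-20400 - 7) + 2859 = -20407 + 2859 = -17548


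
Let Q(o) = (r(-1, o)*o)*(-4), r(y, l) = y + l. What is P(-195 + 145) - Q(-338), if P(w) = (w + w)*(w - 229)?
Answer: 486228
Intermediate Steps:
r(y, l) = l + y
Q(o) = -4*o*(-1 + o) (Q(o) = ((o - 1)*o)*(-4) = ((-1 + o)*o)*(-4) = (o*(-1 + o))*(-4) = -4*o*(-1 + o))
P(w) = 2*w*(-229 + w) (P(w) = (2*w)*(-229 + w) = 2*w*(-229 + w))
P(-195 + 145) - Q(-338) = 2*(-195 + 145)*(-229 + (-195 + 145)) - 4*(-338)*(1 - 1*(-338)) = 2*(-50)*(-229 - 50) - 4*(-338)*(1 + 338) = 2*(-50)*(-279) - 4*(-338)*339 = 27900 - 1*(-458328) = 27900 + 458328 = 486228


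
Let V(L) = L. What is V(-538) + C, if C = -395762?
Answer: -396300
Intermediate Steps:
V(-538) + C = -538 - 395762 = -396300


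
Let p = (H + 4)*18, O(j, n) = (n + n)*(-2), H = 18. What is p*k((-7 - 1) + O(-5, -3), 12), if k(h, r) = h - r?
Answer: -3168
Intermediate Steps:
O(j, n) = -4*n (O(j, n) = (2*n)*(-2) = -4*n)
p = 396 (p = (18 + 4)*18 = 22*18 = 396)
p*k((-7 - 1) + O(-5, -3), 12) = 396*(((-7 - 1) - 4*(-3)) - 1*12) = 396*((-8 + 12) - 12) = 396*(4 - 12) = 396*(-8) = -3168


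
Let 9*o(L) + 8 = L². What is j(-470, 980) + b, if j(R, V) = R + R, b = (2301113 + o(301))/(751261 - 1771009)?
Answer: -4323934345/4588866 ≈ -942.27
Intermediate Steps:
o(L) = -8/9 + L²/9
b = -10400305/4588866 (b = (2301113 + (-8/9 + (⅑)*301²))/(751261 - 1771009) = (2301113 + (-8/9 + (⅑)*90601))/(-1019748) = (2301113 + (-8/9 + 90601/9))*(-1/1019748) = (2301113 + 90593/9)*(-1/1019748) = (20800610/9)*(-1/1019748) = -10400305/4588866 ≈ -2.2664)
j(R, V) = 2*R
j(-470, 980) + b = 2*(-470) - 10400305/4588866 = -940 - 10400305/4588866 = -4323934345/4588866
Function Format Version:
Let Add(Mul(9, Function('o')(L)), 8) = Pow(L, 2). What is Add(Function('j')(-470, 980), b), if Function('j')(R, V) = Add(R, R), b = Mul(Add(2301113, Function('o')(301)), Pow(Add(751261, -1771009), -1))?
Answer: Rational(-4323934345, 4588866) ≈ -942.27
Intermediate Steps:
Function('o')(L) = Add(Rational(-8, 9), Mul(Rational(1, 9), Pow(L, 2)))
b = Rational(-10400305, 4588866) (b = Mul(Add(2301113, Add(Rational(-8, 9), Mul(Rational(1, 9), Pow(301, 2)))), Pow(Add(751261, -1771009), -1)) = Mul(Add(2301113, Add(Rational(-8, 9), Mul(Rational(1, 9), 90601))), Pow(-1019748, -1)) = Mul(Add(2301113, Add(Rational(-8, 9), Rational(90601, 9))), Rational(-1, 1019748)) = Mul(Add(2301113, Rational(90593, 9)), Rational(-1, 1019748)) = Mul(Rational(20800610, 9), Rational(-1, 1019748)) = Rational(-10400305, 4588866) ≈ -2.2664)
Function('j')(R, V) = Mul(2, R)
Add(Function('j')(-470, 980), b) = Add(Mul(2, -470), Rational(-10400305, 4588866)) = Add(-940, Rational(-10400305, 4588866)) = Rational(-4323934345, 4588866)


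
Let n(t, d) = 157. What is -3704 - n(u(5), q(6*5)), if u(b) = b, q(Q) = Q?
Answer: -3861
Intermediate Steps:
-3704 - n(u(5), q(6*5)) = -3704 - 1*157 = -3704 - 157 = -3861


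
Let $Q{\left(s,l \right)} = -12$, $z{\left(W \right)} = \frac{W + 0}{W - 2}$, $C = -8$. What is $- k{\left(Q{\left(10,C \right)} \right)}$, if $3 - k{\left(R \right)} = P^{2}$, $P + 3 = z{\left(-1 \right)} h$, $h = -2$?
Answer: $\frac{94}{9} \approx 10.444$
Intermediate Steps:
$z{\left(W \right)} = \frac{W}{-2 + W}$
$P = - \frac{11}{3}$ ($P = -3 + - \frac{1}{-2 - 1} \left(-2\right) = -3 + - \frac{1}{-3} \left(-2\right) = -3 + \left(-1\right) \left(- \frac{1}{3}\right) \left(-2\right) = -3 + \frac{1}{3} \left(-2\right) = -3 - \frac{2}{3} = - \frac{11}{3} \approx -3.6667$)
$k{\left(R \right)} = - \frac{94}{9}$ ($k{\left(R \right)} = 3 - \left(- \frac{11}{3}\right)^{2} = 3 - \frac{121}{9} = - \frac{94}{9}$)
$- k{\left(Q{\left(10,C \right)} \right)} = \left(-1\right) \left(- \frac{94}{9}\right) = \frac{94}{9}$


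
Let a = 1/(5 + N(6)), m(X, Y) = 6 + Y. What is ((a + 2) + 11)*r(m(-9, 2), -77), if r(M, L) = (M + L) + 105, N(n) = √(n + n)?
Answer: 6264/13 - 72*√3/13 ≈ 472.25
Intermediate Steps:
N(n) = √2*√n (N(n) = √(2*n) = √2*√n)
r(M, L) = 105 + L + M (r(M, L) = (L + M) + 105 = 105 + L + M)
a = 1/(5 + 2*√3) (a = 1/(5 + √2*√6) = 1/(5 + 2*√3) ≈ 0.11815)
((a + 2) + 11)*r(m(-9, 2), -77) = (((5/13 - 2*√3/13) + 2) + 11)*(105 - 77 + (6 + 2)) = ((31/13 - 2*√3/13) + 11)*(105 - 77 + 8) = (174/13 - 2*√3/13)*36 = 6264/13 - 72*√3/13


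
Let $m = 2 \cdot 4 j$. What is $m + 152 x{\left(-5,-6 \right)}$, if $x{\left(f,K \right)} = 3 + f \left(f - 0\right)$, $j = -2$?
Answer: $4240$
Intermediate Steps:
$x{\left(f,K \right)} = 3 + f^{2}$ ($x{\left(f,K \right)} = 3 + f \left(f + 0\right) = 3 + f f = 3 + f^{2}$)
$m = -16$ ($m = 2 \cdot 4 \left(-2\right) = 8 \left(-2\right) = -16$)
$m + 152 x{\left(-5,-6 \right)} = -16 + 152 \left(3 + \left(-5\right)^{2}\right) = -16 + 152 \left(3 + 25\right) = -16 + 152 \cdot 28 = -16 + 4256 = 4240$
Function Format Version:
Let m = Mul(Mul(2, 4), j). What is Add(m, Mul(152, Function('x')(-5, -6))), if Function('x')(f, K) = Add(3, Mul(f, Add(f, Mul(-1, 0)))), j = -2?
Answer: 4240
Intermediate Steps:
Function('x')(f, K) = Add(3, Pow(f, 2)) (Function('x')(f, K) = Add(3, Mul(f, Add(f, 0))) = Add(3, Mul(f, f)) = Add(3, Pow(f, 2)))
m = -16 (m = Mul(Mul(2, 4), -2) = Mul(8, -2) = -16)
Add(m, Mul(152, Function('x')(-5, -6))) = Add(-16, Mul(152, Add(3, Pow(-5, 2)))) = Add(-16, Mul(152, Add(3, 25))) = Add(-16, Mul(152, 28)) = Add(-16, 4256) = 4240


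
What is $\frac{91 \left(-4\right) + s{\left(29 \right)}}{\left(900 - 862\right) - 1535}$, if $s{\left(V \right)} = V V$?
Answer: $- \frac{159}{499} \approx -0.31864$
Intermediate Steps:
$s{\left(V \right)} = V^{2}$
$\frac{91 \left(-4\right) + s{\left(29 \right)}}{\left(900 - 862\right) - 1535} = \frac{91 \left(-4\right) + 29^{2}}{\left(900 - 862\right) - 1535} = \frac{-364 + 841}{38 - 1535} = \frac{477}{-1497} = 477 \left(- \frac{1}{1497}\right) = - \frac{159}{499}$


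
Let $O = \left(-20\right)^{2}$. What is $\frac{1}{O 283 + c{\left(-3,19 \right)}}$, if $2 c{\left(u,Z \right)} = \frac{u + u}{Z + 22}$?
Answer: $\frac{41}{4641197} \approx 8.8339 \cdot 10^{-6}$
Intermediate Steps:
$c{\left(u,Z \right)} = \frac{u}{22 + Z}$ ($c{\left(u,Z \right)} = \frac{\left(u + u\right) \frac{1}{Z + 22}}{2} = \frac{2 u \frac{1}{22 + Z}}{2} = \frac{u}{22 + Z}$)
$O = 400$
$\frac{1}{O 283 + c{\left(-3,19 \right)}} = \frac{1}{400 \cdot 283 - \frac{3}{22 + 19}} = \frac{1}{113200 - \frac{3}{41}} = \frac{1}{\frac{4641197}{41}} = \frac{41}{4641197}$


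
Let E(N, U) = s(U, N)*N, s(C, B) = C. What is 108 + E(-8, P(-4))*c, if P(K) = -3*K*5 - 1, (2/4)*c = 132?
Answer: -124500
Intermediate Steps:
c = 264 (c = 2*132 = 264)
P(K) = -1 - 15*K (P(K) = -15*K - 1 = -1 - 15*K)
E(N, U) = N*U (E(N, U) = U*N = N*U)
108 + E(-8, P(-4))*c = 108 - 8*(-1 - 15*(-4))*264 = 108 - 8*(-1 + 60)*264 = 108 - 8*59*264 = 108 - 472*264 = 108 - 124608 = -124500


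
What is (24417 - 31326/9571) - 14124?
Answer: 98482977/9571 ≈ 10290.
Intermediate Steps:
(24417 - 31326/9571) - 14124 = 233663781/9571 - 14124 = 98482977/9571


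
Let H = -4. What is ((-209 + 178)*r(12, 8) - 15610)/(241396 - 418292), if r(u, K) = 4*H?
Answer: 7557/88448 ≈ 0.085440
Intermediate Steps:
r(u, K) = -16 (r(u, K) = 4*(-4) = -16)
((-209 + 178)*r(12, 8) - 15610)/(241396 - 418292) = ((-209 + 178)*(-16) - 15610)/(241396 - 418292) = (-31*(-16) - 15610)/(-176896) = (496 - 15610)*(-1/176896) = -15114*(-1/176896) = 7557/88448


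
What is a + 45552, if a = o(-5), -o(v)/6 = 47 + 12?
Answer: 45198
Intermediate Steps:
o(v) = -354 (o(v) = -6*(47 + 12) = -6*59 = -354)
a = -354
a + 45552 = -354 + 45552 = 45198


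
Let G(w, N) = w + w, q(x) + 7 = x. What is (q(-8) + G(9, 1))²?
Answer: 9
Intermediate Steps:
q(x) = -7 + x
G(w, N) = 2*w
(q(-8) + G(9, 1))² = ((-7 - 8) + 2*9)² = (-15 + 18)² = 3² = 9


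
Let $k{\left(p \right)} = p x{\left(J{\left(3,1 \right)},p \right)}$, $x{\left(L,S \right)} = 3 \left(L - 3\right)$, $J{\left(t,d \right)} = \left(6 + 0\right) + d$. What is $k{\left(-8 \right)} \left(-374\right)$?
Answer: $35904$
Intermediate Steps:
$J{\left(t,d \right)} = 6 + d$
$x{\left(L,S \right)} = -9 + 3 L$ ($x{\left(L,S \right)} = 3 \left(-3 + L\right) = -9 + 3 L$)
$k{\left(p \right)} = 12 p$ ($k{\left(p \right)} = p \left(-9 + 3 \left(6 + 1\right)\right) = p \left(-9 + 3 \cdot 7\right) = p \left(-9 + 21\right) = p 12 = 12 p$)
$k{\left(-8 \right)} \left(-374\right) = 12 \left(-8\right) \left(-374\right) = \left(-96\right) \left(-374\right) = 35904$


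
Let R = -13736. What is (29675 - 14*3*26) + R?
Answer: 14847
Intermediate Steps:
(29675 - 14*3*26) + R = (29675 - 14*3*26) - 13736 = (29675 - 42*26) - 13736 = (29675 - 1092) - 13736 = 28583 - 13736 = 14847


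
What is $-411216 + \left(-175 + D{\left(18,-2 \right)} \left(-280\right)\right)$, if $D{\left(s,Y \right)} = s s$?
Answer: $-502111$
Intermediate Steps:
$D{\left(s,Y \right)} = s^{2}$
$-411216 + \left(-175 + D{\left(18,-2 \right)} \left(-280\right)\right) = -411216 + \left(-175 + 18^{2} \left(-280\right)\right) = -411216 + \left(-175 + 324 \left(-280\right)\right) = -411216 - 90895 = -502111$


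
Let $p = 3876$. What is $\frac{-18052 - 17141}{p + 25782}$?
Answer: $- \frac{11731}{9886} \approx -1.1866$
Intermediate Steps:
$\frac{-18052 - 17141}{p + 25782} = \frac{-18052 - 17141}{3876 + 25782} = - \frac{35193}{29658} = \left(-35193\right) \frac{1}{29658} = - \frac{11731}{9886}$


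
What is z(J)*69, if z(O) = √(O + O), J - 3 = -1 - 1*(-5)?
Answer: 69*√14 ≈ 258.17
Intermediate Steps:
J = 7 (J = 3 + (-1 - 1*(-5)) = 3 + (-1 + 5) = 3 + 4 = 7)
z(O) = √2*√O (z(O) = √(2*O) = √2*√O)
z(J)*69 = (√2*√7)*69 = √14*69 = 69*√14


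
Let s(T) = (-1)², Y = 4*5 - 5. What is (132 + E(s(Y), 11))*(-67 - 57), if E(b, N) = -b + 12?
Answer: -17732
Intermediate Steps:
Y = 15 (Y = 20 - 5 = 15)
s(T) = 1
E(b, N) = 12 - b
(132 + E(s(Y), 11))*(-67 - 57) = (132 + (12 - 1*1))*(-67 - 57) = (132 + (12 - 1))*(-124) = (132 + 11)*(-124) = 143*(-124) = -17732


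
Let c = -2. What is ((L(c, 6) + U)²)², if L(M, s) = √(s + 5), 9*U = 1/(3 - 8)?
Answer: 496309276/4100625 - 89104*√11/91125 ≈ 117.79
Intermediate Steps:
U = -1/45 (U = 1/(9*(3 - 8)) = (⅑)/(-5) = (⅑)*(-⅕) = -1/45 ≈ -0.022222)
L(M, s) = √(5 + s)
((L(c, 6) + U)²)² = ((√(5 + 6) - 1/45)²)² = ((√11 - 1/45)²)² = ((-1/45 + √11)²)² = (-1/45 + √11)⁴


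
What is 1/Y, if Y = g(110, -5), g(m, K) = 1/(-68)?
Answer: -68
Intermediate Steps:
g(m, K) = -1/68
Y = -1/68 ≈ -0.014706
1/Y = 1/(-1/68) = -68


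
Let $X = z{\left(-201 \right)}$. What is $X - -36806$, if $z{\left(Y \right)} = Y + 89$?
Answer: $36694$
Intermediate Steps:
$z{\left(Y \right)} = 89 + Y$
$X = -112$ ($X = 89 - 201 = -112$)
$X - -36806 = -112 - -36806 = -112 + 36806 = 36694$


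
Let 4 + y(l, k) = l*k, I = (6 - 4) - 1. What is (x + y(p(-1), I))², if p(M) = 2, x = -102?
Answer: 10816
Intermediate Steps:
I = 1 (I = 2 - 1 = 1)
y(l, k) = -4 + k*l (y(l, k) = -4 + l*k = -4 + k*l)
(x + y(p(-1), I))² = (-102 + (-4 + 1*2))² = (-102 + (-4 + 2))² = (-102 - 2)² = (-104)² = 10816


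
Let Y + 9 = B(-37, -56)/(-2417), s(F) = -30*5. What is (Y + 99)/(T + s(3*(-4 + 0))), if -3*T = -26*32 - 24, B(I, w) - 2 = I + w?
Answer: 652863/981302 ≈ 0.66530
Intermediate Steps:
B(I, w) = 2 + I + w (B(I, w) = 2 + (I + w) = 2 + I + w)
T = 856/3 (T = -(-26*32 - 24)/3 = -(-832 - 24)/3 = -⅓*(-856) = 856/3 ≈ 285.33)
s(F) = -150
Y = -21662/2417 (Y = -9 + (2 - 37 - 56)/(-2417) = -9 - 91*(-1/2417) = -9 + 91/2417 = -21662/2417 ≈ -8.9624)
(Y + 99)/(T + s(3*(-4 + 0))) = (-21662/2417 + 99)/(856/3 - 150) = 217621/(2417*(406/3)) = (217621/2417)*(3/406) = 652863/981302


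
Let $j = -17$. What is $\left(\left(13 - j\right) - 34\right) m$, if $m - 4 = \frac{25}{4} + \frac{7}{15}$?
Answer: $- \frac{643}{15} \approx -42.867$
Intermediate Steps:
$m = \frac{643}{60}$ ($m = 4 + \left(\frac{25}{4} + \frac{7}{15}\right) = 4 + \frac{403}{60} = \frac{643}{60} \approx 10.717$)
$\left(\left(13 - j\right) - 34\right) m = \left(\left(13 - -17\right) - 34\right) \frac{643}{60} = \left(\left(13 + 17\right) - 34\right) \frac{643}{60} = \left(30 - 34\right) \frac{643}{60} = \left(-4\right) \frac{643}{60} = - \frac{643}{15}$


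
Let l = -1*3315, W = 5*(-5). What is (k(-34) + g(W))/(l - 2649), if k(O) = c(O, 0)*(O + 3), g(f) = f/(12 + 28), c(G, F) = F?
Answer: 5/47712 ≈ 0.00010480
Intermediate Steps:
W = -25
l = -3315
g(f) = f/40
k(O) = 0 (k(O) = 0*(O + 3) = 0*(3 + O) = 0)
(k(-34) + g(W))/(l - 2649) = (0 + (1/40)*(-25))/(-3315 - 2649) = (0 - 5/8)/(-5964) = -5/8*(-1/5964) = 5/47712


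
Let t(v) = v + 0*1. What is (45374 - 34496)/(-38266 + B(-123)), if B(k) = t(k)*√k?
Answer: -416257548/1466147623 + 1337994*I*√123/1466147623 ≈ -0.28391 + 0.010121*I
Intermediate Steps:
t(v) = v (t(v) = v + 0 = v)
B(k) = k^(3/2) (B(k) = k*√k = k^(3/2))
(45374 - 34496)/(-38266 + B(-123)) = (45374 - 34496)/(-38266 + (-123)^(3/2)) = 10878/(-38266 - 123*I*√123)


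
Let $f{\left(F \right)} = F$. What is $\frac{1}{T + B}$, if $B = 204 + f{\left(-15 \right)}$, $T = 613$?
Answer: $\frac{1}{802} \approx 0.0012469$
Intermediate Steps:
$B = 189$ ($B = 204 - 15 = 189$)
$\frac{1}{T + B} = \frac{1}{613 + 189} = \frac{1}{802}$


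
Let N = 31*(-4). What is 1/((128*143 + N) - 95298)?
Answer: -1/77118 ≈ -1.2967e-5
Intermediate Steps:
N = -124
1/((128*143 + N) - 95298) = 1/((128*143 - 124) - 95298) = 1/((18304 - 124) - 95298) = 1/(18180 - 95298) = 1/(-77118) = -1/77118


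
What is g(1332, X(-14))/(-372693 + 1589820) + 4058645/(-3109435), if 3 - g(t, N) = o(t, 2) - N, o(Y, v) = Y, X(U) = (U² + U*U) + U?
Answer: -329522899040/252305152883 ≈ -1.3060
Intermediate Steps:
X(U) = U + 2*U² (X(U) = (U² + U²) + U = 2*U² + U = U + 2*U²)
g(t, N) = 3 + N - t (g(t, N) = 3 - (t - N) = 3 + (N - t) = 3 + N - t)
g(1332, X(-14))/(-372693 + 1589820) + 4058645/(-3109435) = (3 - 14*(1 + 2*(-14)) - 1*1332)/(-372693 + 1589820) + 4058645/(-3109435) = (3 - 14*(1 - 28) - 1332)/1217127 + 4058645*(-1/3109435) = (3 - 14*(-27) - 1332)*(1/1217127) - 811729/621887 = (3 + 378 - 1332)*(1/1217127) - 811729/621887 = -951*1/1217127 - 811729/621887 = -317/405709 - 811729/621887 = -329522899040/252305152883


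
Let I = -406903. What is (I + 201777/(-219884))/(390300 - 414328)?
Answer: 89471661029/5283372752 ≈ 16.935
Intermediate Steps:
(I + 201777/(-219884))/(390300 - 414328) = (-406903 + 201777/(-219884))/(390300 - 414328) = (-406903 + 201777*(-1/219884))/(-24028) = (-406903 - 201777/219884)*(-1/24028) = -89471661029/219884*(-1/24028) = 89471661029/5283372752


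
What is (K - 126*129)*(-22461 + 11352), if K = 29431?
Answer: -146383293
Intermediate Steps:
(K - 126*129)*(-22461 + 11352) = (29431 - 126*129)*(-22461 + 11352) = (29431 - 16254)*(-11109) = 13177*(-11109) = -146383293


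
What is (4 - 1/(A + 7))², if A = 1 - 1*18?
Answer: 1681/100 ≈ 16.810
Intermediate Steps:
A = -17 (A = 1 - 18 = -17)
(4 - 1/(A + 7))² = (4 - 1/(-17 + 7))² = (4 - 1/(-10))² = (4 - 1*(-⅒))² = (4 + ⅒)² = (41/10)² = 1681/100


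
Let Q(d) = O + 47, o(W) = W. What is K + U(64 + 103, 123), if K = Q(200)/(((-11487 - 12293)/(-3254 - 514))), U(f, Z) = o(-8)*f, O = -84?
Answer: -7977374/5945 ≈ -1341.9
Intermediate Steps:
Q(d) = -37 (Q(d) = -84 + 47 = -37)
U(f, Z) = -8*f
K = -34854/5945 (K = -37*(-3254 - 514)/(-11487 - 12293) = -37/((-23780/(-3768))) = -37/((-23780*(-1/3768))) = -37/5945/942 = -37*942/5945 = -34854/5945 ≈ -5.8627)
K + U(64 + 103, 123) = -34854/5945 - 8*(64 + 103) = -34854/5945 - 8*167 = -34854/5945 - 1336 = -7977374/5945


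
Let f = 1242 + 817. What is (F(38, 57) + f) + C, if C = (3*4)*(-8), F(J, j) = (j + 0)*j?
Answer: 5212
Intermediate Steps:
F(J, j) = j² (F(J, j) = j*j = j²)
f = 2059
C = -96 (C = 12*(-8) = -96)
(F(38, 57) + f) + C = (57² + 2059) - 96 = (3249 + 2059) - 96 = 5308 - 96 = 5212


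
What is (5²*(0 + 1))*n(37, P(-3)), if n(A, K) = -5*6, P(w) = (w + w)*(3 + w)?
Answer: -750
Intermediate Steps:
P(w) = 2*w*(3 + w) (P(w) = (2*w)*(3 + w) = 2*w*(3 + w))
n(A, K) = -30
(5²*(0 + 1))*n(37, P(-3)) = (5²*(0 + 1))*(-30) = (25*1)*(-30) = 25*(-30) = -750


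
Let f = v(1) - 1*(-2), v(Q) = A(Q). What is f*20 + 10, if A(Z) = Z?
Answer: 70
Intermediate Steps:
v(Q) = Q
f = 3 (f = 1 - 1*(-2) = 1 + 2 = 3)
f*20 + 10 = 3*20 + 10 = 60 + 10 = 70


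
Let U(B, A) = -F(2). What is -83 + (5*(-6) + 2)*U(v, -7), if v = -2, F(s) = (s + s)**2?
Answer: 365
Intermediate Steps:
F(s) = 4*s**2 (F(s) = (2*s)**2 = 4*s**2)
U(B, A) = -16 (U(B, A) = -4*2**2 = -4*4 = -1*16 = -16)
-83 + (5*(-6) + 2)*U(v, -7) = -83 + (5*(-6) + 2)*(-16) = -83 + (-30 + 2)*(-16) = -83 - 28*(-16) = -83 + 448 = 365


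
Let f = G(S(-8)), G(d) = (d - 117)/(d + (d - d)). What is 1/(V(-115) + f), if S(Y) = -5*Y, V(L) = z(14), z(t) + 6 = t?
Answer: 40/243 ≈ 0.16461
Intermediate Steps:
z(t) = -6 + t
V(L) = 8 (V(L) = -6 + 14 = 8)
G(d) = (-117 + d)/d (G(d) = (-117 + d)/(d + 0) = (-117 + d)/d)
f = -77/40 (f = (-117 - 5*(-8))/((-5*(-8))) = (-117 + 40)/40 = (1/40)*(-77) = -77/40 ≈ -1.9250)
1/(V(-115) + f) = 1/(8 - 77/40) = 1/(243/40) = 40/243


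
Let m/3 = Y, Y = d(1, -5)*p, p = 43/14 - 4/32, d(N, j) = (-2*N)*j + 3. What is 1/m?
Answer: 56/6435 ≈ 0.0087024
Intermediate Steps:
d(N, j) = 3 - 2*N*j (d(N, j) = -2*N*j + 3 = 3 - 2*N*j)
p = 165/56 (p = 43*(1/14) - 4*1/32 = 43/14 - ⅛ = 165/56 ≈ 2.9464)
Y = 2145/56 (Y = (3 - 2*1*(-5))*(165/56) = (3 + 10)*(165/56) = 13*(165/56) = 2145/56 ≈ 38.304)
m = 6435/56 (m = 3*(2145/56) = 6435/56 ≈ 114.91)
1/m = 1/(6435/56) = 56/6435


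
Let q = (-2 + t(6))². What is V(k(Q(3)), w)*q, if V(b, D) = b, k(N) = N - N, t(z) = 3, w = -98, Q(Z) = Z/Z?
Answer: 0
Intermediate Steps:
Q(Z) = 1
k(N) = 0
q = 1 (q = (-2 + 3)² = 1² = 1)
V(k(Q(3)), w)*q = 0*1 = 0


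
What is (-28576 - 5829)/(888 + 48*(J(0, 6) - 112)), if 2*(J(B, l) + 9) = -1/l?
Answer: 34405/4924 ≈ 6.9872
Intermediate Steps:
J(B, l) = -9 - 1/(2*l) (J(B, l) = -9 + (-1/l)/2 = -9 - 1/(2*l))
(-28576 - 5829)/(888 + 48*(J(0, 6) - 112)) = (-28576 - 5829)/(888 + 48*((-9 - ½/6) - 112)) = -34405/(888 + 48*((-9 - ½*⅙) - 112)) = -34405/(888 + 48*((-9 - 1/12) - 112)) = -34405/(888 + 48*(-109/12 - 112)) = -34405/(888 + 48*(-1453/12)) = -34405/(888 - 5812) = -34405/(-4924) = -34405*(-1/4924) = 34405/4924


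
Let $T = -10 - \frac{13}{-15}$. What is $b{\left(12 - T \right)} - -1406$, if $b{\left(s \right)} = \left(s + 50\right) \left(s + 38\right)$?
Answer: $\frac{1262779}{225} \approx 5612.4$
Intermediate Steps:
$T = - \frac{137}{15}$ ($T = -10 - 13 \left(- \frac{1}{15}\right) = -10 - - \frac{13}{15} = -10 + \frac{13}{15} = - \frac{137}{15} \approx -9.1333$)
$b{\left(s \right)} = \left(38 + s\right) \left(50 + s\right)$ ($b{\left(s \right)} = \left(50 + s\right) \left(38 + s\right) = \left(38 + s\right) \left(50 + s\right)$)
$b{\left(12 - T \right)} - -1406 = \left(1900 + \left(12 - - \frac{137}{15}\right)^{2} + 88 \left(12 - - \frac{137}{15}\right)\right) - -1406 = \left(1900 + \left(12 + \frac{137}{15}\right)^{2} + 88 \left(12 + \frac{137}{15}\right)\right) + 1406 = \left(1900 + \left(\frac{317}{15}\right)^{2} + 88 \cdot \frac{317}{15}\right) + 1406 = \left(1900 + \frac{100489}{225} + \frac{27896}{15}\right) + 1406 = \frac{946429}{225} + 1406 = \frac{1262779}{225}$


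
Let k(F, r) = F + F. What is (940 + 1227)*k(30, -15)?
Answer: 130020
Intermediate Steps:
k(F, r) = 2*F
(940 + 1227)*k(30, -15) = (940 + 1227)*(2*30) = 2167*60 = 130020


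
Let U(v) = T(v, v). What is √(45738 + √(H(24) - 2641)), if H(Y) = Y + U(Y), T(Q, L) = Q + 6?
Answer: √(45738 + I*√2587) ≈ 213.86 + 0.119*I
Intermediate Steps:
T(Q, L) = 6 + Q
U(v) = 6 + v
H(Y) = 6 + 2*Y (H(Y) = Y + (6 + Y) = 6 + 2*Y)
√(45738 + √(H(24) - 2641)) = √(45738 + √((6 + 2*24) - 2641)) = √(45738 + √((6 + 48) - 2641)) = √(45738 + √(54 - 2641)) = √(45738 + √(-2587)) = √(45738 + I*√2587)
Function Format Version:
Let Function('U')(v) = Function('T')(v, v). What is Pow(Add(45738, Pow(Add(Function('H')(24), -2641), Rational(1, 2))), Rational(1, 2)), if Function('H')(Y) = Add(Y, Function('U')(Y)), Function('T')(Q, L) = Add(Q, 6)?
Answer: Pow(Add(45738, Mul(I, Pow(2587, Rational(1, 2)))), Rational(1, 2)) ≈ Add(213.86, Mul(0.119, I))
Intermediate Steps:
Function('T')(Q, L) = Add(6, Q)
Function('U')(v) = Add(6, v)
Function('H')(Y) = Add(6, Mul(2, Y)) (Function('H')(Y) = Add(Y, Add(6, Y)) = Add(6, Mul(2, Y)))
Pow(Add(45738, Pow(Add(Function('H')(24), -2641), Rational(1, 2))), Rational(1, 2)) = Pow(Add(45738, Pow(Add(Add(6, Mul(2, 24)), -2641), Rational(1, 2))), Rational(1, 2)) = Pow(Add(45738, Pow(Add(Add(6, 48), -2641), Rational(1, 2))), Rational(1, 2)) = Pow(Add(45738, Pow(Add(54, -2641), Rational(1, 2))), Rational(1, 2)) = Pow(Add(45738, Pow(-2587, Rational(1, 2))), Rational(1, 2)) = Pow(Add(45738, Mul(I, Pow(2587, Rational(1, 2)))), Rational(1, 2))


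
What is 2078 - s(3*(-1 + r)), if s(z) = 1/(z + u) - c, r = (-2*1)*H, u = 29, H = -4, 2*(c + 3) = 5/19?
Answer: 985678/475 ≈ 2075.1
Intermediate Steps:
c = -109/38 (c = -3 + (5/19)/2 = -3 + (5*(1/19))/2 = -3 + (½)*(5/19) = -3 + 5/38 = -109/38 ≈ -2.8684)
r = 8 (r = -2*1*(-4) = -2*(-4) = 8)
s(z) = 109/38 + 1/(29 + z) (s(z) = 1/(z + 29) - 1*(-109/38) = 1/(29 + z) + 109/38 = 109/38 + 1/(29 + z))
2078 - s(3*(-1 + r)) = 2078 - (3199 + 109*(3*(-1 + 8)))/(38*(29 + 3*(-1 + 8))) = 2078 - (3199 + 109*(3*7))/(38*(29 + 3*7)) = 2078 - (3199 + 109*21)/(38*(29 + 21)) = 2078 - (3199 + 2289)/(38*50) = 2078 - 5488/(38*50) = 2078 - 1*1372/475 = 2078 - 1372/475 = 985678/475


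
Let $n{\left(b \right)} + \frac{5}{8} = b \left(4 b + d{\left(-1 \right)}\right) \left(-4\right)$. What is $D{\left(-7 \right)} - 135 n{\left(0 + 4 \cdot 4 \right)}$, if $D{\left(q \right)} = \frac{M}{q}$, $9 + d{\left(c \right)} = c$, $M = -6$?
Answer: $\frac{26132133}{56} \approx 4.6665 \cdot 10^{5}$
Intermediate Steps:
$d{\left(c \right)} = -9 + c$
$D{\left(q \right)} = - \frac{6}{q}$
$n{\left(b \right)} = - \frac{5}{8} - 4 b \left(-10 + 4 b\right)$ ($n{\left(b \right)} = - \frac{5}{8} + b \left(4 b - 10\right) \left(-4\right) = - \frac{5}{8} + b \left(-10 + 4 b\right) \left(-4\right) = - \frac{5}{8} - 4 b \left(-10 + 4 b\right)$)
$D{\left(-7 \right)} - 135 n{\left(0 + 4 \cdot 4 \right)} = - \frac{6}{-7} - 135 \left(- \frac{5}{8} - 16 \left(0 + 4 \cdot 4\right)^{2} + 40 \left(0 + 4 \cdot 4\right)\right) = \left(-6\right) \left(- \frac{1}{7}\right) - 135 \left(- \frac{5}{8} - 16 \left(0 + 16\right)^{2} + 40 \left(0 + 16\right)\right) = \frac{6}{7} - 135 \left(- \frac{5}{8} - 16 \cdot 16^{2} + 40 \cdot 16\right) = \frac{6}{7} - 135 \left(- \frac{5}{8} - 4096 + 640\right) = \frac{6}{7} - - \frac{3733155}{8} = \frac{6}{7} + \frac{3733155}{8} = \frac{26132133}{56}$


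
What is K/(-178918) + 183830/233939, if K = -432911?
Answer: 134165262369/41855898002 ≈ 3.2054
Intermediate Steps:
K/(-178918) + 183830/233939 = -432911/(-178918) + 183830/233939 = -432911*(-1/178918) + 183830*(1/233939) = 432911/178918 + 183830/233939 = 134165262369/41855898002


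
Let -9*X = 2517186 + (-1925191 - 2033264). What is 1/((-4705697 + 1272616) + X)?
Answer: -1/3272940 ≈ -3.0554e-7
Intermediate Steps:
X = 160141 (X = -(2517186 + (-1925191 - 2033264))/9 = -(2517186 - 3958455)/9 = -⅑*(-1441269) = 160141)
1/((-4705697 + 1272616) + X) = 1/((-4705697 + 1272616) + 160141) = 1/(-3433081 + 160141) = 1/(-3272940) = -1/3272940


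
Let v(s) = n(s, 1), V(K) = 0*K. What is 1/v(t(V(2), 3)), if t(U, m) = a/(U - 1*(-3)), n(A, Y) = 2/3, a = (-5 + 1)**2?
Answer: 3/2 ≈ 1.5000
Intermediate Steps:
a = 16 (a = (-4)**2 = 16)
V(K) = 0
n(A, Y) = 2/3 (n(A, Y) = 2*(1/3) = 2/3)
t(U, m) = 16/(3 + U) (t(U, m) = 16/(U - 1*(-3)) = 16/(U + 3) = 16/(3 + U))
v(s) = 2/3
1/v(t(V(2), 3)) = 1/(2/3) = 3/2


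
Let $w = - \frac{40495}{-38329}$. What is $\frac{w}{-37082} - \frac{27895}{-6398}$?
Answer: $\frac{1415976789975}{324770700973} \approx 4.3599$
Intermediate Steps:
$w = \frac{40495}{38329}$ ($w = \left(-40495\right) \left(- \frac{1}{38329}\right) = \frac{40495}{38329} \approx 1.0565$)
$\frac{w}{-37082} - \frac{27895}{-6398} = \frac{40495}{38329 \left(-37082\right)} - \frac{27895}{-6398} = \frac{40495}{38329} \left(- \frac{1}{37082}\right) - - \frac{3985}{914} = - \frac{40495}{1421315978} + \frac{3985}{914} = \frac{1415976789975}{324770700973}$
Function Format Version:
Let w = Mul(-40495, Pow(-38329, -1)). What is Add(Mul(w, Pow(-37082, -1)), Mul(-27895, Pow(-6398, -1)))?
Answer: Rational(1415976789975, 324770700973) ≈ 4.3599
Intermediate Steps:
w = Rational(40495, 38329) (w = Mul(-40495, Rational(-1, 38329)) = Rational(40495, 38329) ≈ 1.0565)
Add(Mul(w, Pow(-37082, -1)), Mul(-27895, Pow(-6398, -1))) = Add(Mul(Rational(40495, 38329), Pow(-37082, -1)), Mul(-27895, Pow(-6398, -1))) = Add(Mul(Rational(40495, 38329), Rational(-1, 37082)), Mul(-27895, Rational(-1, 6398))) = Add(Rational(-40495, 1421315978), Rational(3985, 914)) = Rational(1415976789975, 324770700973)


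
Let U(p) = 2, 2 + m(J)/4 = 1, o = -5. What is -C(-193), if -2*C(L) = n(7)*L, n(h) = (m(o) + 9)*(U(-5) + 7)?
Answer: -8685/2 ≈ -4342.5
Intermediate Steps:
m(J) = -4 (m(J) = -8 + 4*1 = -8 + 4 = -4)
n(h) = 45 (n(h) = (-4 + 9)*(2 + 7) = 5*9 = 45)
C(L) = -45*L/2
-C(-193) = -(-45)*(-193)/2 = -1*8685/2 = -8685/2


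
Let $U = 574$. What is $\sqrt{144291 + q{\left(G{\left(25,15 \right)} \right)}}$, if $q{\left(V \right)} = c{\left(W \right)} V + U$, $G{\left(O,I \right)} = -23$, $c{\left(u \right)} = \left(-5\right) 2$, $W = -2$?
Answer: $\sqrt{145095} \approx 380.91$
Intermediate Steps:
$c{\left(u \right)} = -10$
$q{\left(V \right)} = 574 - 10 V$ ($q{\left(V \right)} = - 10 V + 574 = 574 - 10 V$)
$\sqrt{144291 + q{\left(G{\left(25,15 \right)} \right)}} = \sqrt{144291 + \left(574 - -230\right)} = \sqrt{144291 + \left(574 + 230\right)} = \sqrt{144291 + 804} = \sqrt{145095}$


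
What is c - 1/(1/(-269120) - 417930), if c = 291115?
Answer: 32742671018144235/112473321601 ≈ 2.9112e+5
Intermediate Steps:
c - 1/(1/(-269120) - 417930) = 291115 - 1/(1/(-269120) - 417930) = 291115 - 1/(-1/269120 - 417930) = 291115 - 1/(-112473321601/269120) = 291115 - 1*(-269120/112473321601) = 291115 + 269120/112473321601 = 32742671018144235/112473321601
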